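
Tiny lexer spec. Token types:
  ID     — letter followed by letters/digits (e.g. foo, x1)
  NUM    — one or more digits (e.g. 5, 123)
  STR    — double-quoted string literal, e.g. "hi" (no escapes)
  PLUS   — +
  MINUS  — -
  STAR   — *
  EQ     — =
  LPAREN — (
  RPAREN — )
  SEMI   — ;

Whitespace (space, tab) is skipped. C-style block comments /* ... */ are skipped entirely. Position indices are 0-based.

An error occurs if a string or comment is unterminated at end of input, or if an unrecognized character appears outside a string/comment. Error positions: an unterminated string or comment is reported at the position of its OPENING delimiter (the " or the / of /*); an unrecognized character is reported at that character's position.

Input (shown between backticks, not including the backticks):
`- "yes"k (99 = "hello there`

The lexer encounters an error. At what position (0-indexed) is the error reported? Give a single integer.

Answer: 15

Derivation:
pos=0: emit MINUS '-'
pos=2: enter STRING mode
pos=2: emit STR "yes" (now at pos=7)
pos=7: emit ID 'k' (now at pos=8)
pos=9: emit LPAREN '('
pos=10: emit NUM '99' (now at pos=12)
pos=13: emit EQ '='
pos=15: enter STRING mode
pos=15: ERROR — unterminated string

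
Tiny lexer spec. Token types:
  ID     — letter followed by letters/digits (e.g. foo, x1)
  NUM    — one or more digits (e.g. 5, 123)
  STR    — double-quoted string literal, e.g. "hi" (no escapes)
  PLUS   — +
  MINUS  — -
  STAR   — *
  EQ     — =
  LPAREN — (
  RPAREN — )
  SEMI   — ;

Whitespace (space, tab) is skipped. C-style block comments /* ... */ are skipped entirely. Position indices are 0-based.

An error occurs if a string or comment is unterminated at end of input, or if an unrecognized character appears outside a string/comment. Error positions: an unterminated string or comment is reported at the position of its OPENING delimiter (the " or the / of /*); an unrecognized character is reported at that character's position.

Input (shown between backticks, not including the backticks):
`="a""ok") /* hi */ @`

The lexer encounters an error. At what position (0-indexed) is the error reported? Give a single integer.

Answer: 19

Derivation:
pos=0: emit EQ '='
pos=1: enter STRING mode
pos=1: emit STR "a" (now at pos=4)
pos=4: enter STRING mode
pos=4: emit STR "ok" (now at pos=8)
pos=8: emit RPAREN ')'
pos=10: enter COMMENT mode (saw '/*')
exit COMMENT mode (now at pos=18)
pos=19: ERROR — unrecognized char '@'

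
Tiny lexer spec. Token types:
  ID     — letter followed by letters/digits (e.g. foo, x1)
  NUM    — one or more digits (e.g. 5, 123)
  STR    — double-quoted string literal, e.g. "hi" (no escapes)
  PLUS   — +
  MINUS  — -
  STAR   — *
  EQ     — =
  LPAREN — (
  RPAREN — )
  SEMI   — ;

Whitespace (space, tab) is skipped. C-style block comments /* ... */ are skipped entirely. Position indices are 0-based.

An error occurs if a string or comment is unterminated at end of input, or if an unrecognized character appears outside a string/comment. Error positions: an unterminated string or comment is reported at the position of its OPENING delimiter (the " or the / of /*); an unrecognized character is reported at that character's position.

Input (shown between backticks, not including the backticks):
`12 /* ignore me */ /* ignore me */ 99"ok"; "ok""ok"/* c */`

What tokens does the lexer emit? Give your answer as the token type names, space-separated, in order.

pos=0: emit NUM '12' (now at pos=2)
pos=3: enter COMMENT mode (saw '/*')
exit COMMENT mode (now at pos=18)
pos=19: enter COMMENT mode (saw '/*')
exit COMMENT mode (now at pos=34)
pos=35: emit NUM '99' (now at pos=37)
pos=37: enter STRING mode
pos=37: emit STR "ok" (now at pos=41)
pos=41: emit SEMI ';'
pos=43: enter STRING mode
pos=43: emit STR "ok" (now at pos=47)
pos=47: enter STRING mode
pos=47: emit STR "ok" (now at pos=51)
pos=51: enter COMMENT mode (saw '/*')
exit COMMENT mode (now at pos=58)
DONE. 6 tokens: [NUM, NUM, STR, SEMI, STR, STR]

Answer: NUM NUM STR SEMI STR STR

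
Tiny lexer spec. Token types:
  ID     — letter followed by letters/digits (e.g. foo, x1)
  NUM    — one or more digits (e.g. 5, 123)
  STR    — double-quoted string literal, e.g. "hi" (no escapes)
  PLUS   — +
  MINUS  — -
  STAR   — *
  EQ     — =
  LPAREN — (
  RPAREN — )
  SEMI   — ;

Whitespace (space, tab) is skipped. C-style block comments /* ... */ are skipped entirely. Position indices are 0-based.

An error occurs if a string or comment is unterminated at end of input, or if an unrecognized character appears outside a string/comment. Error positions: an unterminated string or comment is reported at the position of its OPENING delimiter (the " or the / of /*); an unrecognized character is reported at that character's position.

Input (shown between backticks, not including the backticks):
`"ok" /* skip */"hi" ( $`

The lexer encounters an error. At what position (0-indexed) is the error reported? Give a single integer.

Answer: 22

Derivation:
pos=0: enter STRING mode
pos=0: emit STR "ok" (now at pos=4)
pos=5: enter COMMENT mode (saw '/*')
exit COMMENT mode (now at pos=15)
pos=15: enter STRING mode
pos=15: emit STR "hi" (now at pos=19)
pos=20: emit LPAREN '('
pos=22: ERROR — unrecognized char '$'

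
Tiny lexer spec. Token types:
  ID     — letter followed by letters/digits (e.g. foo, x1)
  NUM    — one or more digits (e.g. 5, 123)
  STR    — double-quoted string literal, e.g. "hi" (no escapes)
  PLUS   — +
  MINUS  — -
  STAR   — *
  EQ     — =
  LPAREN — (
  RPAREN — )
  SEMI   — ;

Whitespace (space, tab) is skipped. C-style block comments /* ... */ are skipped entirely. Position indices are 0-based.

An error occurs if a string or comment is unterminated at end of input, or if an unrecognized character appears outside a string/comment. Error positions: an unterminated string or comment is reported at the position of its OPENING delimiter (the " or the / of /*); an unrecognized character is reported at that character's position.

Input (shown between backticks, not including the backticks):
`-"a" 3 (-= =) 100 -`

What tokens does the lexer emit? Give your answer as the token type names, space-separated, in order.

Answer: MINUS STR NUM LPAREN MINUS EQ EQ RPAREN NUM MINUS

Derivation:
pos=0: emit MINUS '-'
pos=1: enter STRING mode
pos=1: emit STR "a" (now at pos=4)
pos=5: emit NUM '3' (now at pos=6)
pos=7: emit LPAREN '('
pos=8: emit MINUS '-'
pos=9: emit EQ '='
pos=11: emit EQ '='
pos=12: emit RPAREN ')'
pos=14: emit NUM '100' (now at pos=17)
pos=18: emit MINUS '-'
DONE. 10 tokens: [MINUS, STR, NUM, LPAREN, MINUS, EQ, EQ, RPAREN, NUM, MINUS]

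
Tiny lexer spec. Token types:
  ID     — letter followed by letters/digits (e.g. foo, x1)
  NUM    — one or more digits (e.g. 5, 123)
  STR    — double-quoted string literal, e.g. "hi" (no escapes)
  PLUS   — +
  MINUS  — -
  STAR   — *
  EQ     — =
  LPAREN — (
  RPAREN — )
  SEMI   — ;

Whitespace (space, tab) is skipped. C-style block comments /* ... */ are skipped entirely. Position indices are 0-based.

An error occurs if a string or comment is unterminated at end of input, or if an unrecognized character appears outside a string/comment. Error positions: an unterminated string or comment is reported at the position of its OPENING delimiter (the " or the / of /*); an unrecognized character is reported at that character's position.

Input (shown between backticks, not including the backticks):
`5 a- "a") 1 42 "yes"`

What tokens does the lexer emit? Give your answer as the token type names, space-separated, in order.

pos=0: emit NUM '5' (now at pos=1)
pos=2: emit ID 'a' (now at pos=3)
pos=3: emit MINUS '-'
pos=5: enter STRING mode
pos=5: emit STR "a" (now at pos=8)
pos=8: emit RPAREN ')'
pos=10: emit NUM '1' (now at pos=11)
pos=12: emit NUM '42' (now at pos=14)
pos=15: enter STRING mode
pos=15: emit STR "yes" (now at pos=20)
DONE. 8 tokens: [NUM, ID, MINUS, STR, RPAREN, NUM, NUM, STR]

Answer: NUM ID MINUS STR RPAREN NUM NUM STR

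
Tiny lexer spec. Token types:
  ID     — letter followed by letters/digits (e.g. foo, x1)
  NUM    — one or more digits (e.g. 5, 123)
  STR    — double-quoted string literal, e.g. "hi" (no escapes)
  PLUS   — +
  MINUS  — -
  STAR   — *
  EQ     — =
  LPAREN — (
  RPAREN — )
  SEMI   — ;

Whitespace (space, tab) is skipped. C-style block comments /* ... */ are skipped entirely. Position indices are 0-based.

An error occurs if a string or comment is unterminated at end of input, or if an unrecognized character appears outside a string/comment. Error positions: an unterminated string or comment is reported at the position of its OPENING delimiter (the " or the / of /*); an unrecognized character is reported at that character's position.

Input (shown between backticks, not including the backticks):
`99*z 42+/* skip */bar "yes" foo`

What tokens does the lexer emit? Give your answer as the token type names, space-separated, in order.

Answer: NUM STAR ID NUM PLUS ID STR ID

Derivation:
pos=0: emit NUM '99' (now at pos=2)
pos=2: emit STAR '*'
pos=3: emit ID 'z' (now at pos=4)
pos=5: emit NUM '42' (now at pos=7)
pos=7: emit PLUS '+'
pos=8: enter COMMENT mode (saw '/*')
exit COMMENT mode (now at pos=18)
pos=18: emit ID 'bar' (now at pos=21)
pos=22: enter STRING mode
pos=22: emit STR "yes" (now at pos=27)
pos=28: emit ID 'foo' (now at pos=31)
DONE. 8 tokens: [NUM, STAR, ID, NUM, PLUS, ID, STR, ID]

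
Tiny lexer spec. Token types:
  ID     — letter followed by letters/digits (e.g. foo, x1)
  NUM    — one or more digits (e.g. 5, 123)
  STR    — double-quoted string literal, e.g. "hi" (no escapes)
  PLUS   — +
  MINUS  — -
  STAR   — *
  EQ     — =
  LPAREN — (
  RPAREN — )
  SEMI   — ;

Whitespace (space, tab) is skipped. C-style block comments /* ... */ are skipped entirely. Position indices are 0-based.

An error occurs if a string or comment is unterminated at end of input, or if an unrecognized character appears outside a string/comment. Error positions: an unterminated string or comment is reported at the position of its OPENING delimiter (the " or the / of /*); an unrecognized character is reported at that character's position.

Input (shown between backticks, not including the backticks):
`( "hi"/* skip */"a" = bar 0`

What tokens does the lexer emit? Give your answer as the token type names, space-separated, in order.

pos=0: emit LPAREN '('
pos=2: enter STRING mode
pos=2: emit STR "hi" (now at pos=6)
pos=6: enter COMMENT mode (saw '/*')
exit COMMENT mode (now at pos=16)
pos=16: enter STRING mode
pos=16: emit STR "a" (now at pos=19)
pos=20: emit EQ '='
pos=22: emit ID 'bar' (now at pos=25)
pos=26: emit NUM '0' (now at pos=27)
DONE. 6 tokens: [LPAREN, STR, STR, EQ, ID, NUM]

Answer: LPAREN STR STR EQ ID NUM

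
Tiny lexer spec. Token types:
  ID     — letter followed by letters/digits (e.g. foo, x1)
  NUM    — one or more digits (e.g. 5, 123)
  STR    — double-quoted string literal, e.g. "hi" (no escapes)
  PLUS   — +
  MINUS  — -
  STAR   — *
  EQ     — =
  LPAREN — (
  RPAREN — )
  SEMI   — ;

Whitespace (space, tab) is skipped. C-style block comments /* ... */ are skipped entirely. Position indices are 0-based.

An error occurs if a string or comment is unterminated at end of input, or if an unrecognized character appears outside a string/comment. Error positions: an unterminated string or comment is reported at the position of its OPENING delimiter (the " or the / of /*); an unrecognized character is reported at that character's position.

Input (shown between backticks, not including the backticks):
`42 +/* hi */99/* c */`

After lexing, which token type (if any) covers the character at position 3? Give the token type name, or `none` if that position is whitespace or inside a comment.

pos=0: emit NUM '42' (now at pos=2)
pos=3: emit PLUS '+'
pos=4: enter COMMENT mode (saw '/*')
exit COMMENT mode (now at pos=12)
pos=12: emit NUM '99' (now at pos=14)
pos=14: enter COMMENT mode (saw '/*')
exit COMMENT mode (now at pos=21)
DONE. 3 tokens: [NUM, PLUS, NUM]
Position 3: char is '+' -> PLUS

Answer: PLUS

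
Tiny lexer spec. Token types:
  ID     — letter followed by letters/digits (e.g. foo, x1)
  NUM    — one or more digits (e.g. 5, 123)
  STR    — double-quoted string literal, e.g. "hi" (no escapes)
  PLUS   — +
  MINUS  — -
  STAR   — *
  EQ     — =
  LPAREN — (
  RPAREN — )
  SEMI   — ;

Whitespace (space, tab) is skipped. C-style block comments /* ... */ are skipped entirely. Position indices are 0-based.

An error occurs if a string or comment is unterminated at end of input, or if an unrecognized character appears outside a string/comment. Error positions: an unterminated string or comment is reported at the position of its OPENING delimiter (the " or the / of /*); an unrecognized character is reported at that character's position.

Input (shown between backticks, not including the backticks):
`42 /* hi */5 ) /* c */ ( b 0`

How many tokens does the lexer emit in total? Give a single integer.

Answer: 6

Derivation:
pos=0: emit NUM '42' (now at pos=2)
pos=3: enter COMMENT mode (saw '/*')
exit COMMENT mode (now at pos=11)
pos=11: emit NUM '5' (now at pos=12)
pos=13: emit RPAREN ')'
pos=15: enter COMMENT mode (saw '/*')
exit COMMENT mode (now at pos=22)
pos=23: emit LPAREN '('
pos=25: emit ID 'b' (now at pos=26)
pos=27: emit NUM '0' (now at pos=28)
DONE. 6 tokens: [NUM, NUM, RPAREN, LPAREN, ID, NUM]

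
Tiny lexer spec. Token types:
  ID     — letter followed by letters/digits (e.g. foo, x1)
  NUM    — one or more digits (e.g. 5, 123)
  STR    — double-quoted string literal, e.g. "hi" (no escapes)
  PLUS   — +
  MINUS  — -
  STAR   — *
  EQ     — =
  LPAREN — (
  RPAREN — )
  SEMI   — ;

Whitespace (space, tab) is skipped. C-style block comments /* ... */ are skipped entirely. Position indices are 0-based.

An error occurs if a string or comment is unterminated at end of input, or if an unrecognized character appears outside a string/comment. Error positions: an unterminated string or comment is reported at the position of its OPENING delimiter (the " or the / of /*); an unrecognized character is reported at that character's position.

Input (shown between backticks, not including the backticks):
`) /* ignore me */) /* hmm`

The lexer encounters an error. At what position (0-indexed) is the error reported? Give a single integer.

pos=0: emit RPAREN ')'
pos=2: enter COMMENT mode (saw '/*')
exit COMMENT mode (now at pos=17)
pos=17: emit RPAREN ')'
pos=19: enter COMMENT mode (saw '/*')
pos=19: ERROR — unterminated comment (reached EOF)

Answer: 19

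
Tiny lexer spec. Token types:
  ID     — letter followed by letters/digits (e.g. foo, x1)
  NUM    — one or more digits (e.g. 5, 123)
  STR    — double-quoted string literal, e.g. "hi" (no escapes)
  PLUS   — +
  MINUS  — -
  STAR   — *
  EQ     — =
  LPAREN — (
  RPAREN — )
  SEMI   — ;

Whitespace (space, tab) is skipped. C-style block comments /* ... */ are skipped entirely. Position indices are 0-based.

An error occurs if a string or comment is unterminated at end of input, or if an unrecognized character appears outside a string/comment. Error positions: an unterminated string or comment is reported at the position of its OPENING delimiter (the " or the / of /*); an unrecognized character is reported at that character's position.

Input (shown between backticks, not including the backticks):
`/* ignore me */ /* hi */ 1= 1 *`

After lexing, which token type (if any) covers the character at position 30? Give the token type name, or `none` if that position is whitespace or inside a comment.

pos=0: enter COMMENT mode (saw '/*')
exit COMMENT mode (now at pos=15)
pos=16: enter COMMENT mode (saw '/*')
exit COMMENT mode (now at pos=24)
pos=25: emit NUM '1' (now at pos=26)
pos=26: emit EQ '='
pos=28: emit NUM '1' (now at pos=29)
pos=30: emit STAR '*'
DONE. 4 tokens: [NUM, EQ, NUM, STAR]
Position 30: char is '*' -> STAR

Answer: STAR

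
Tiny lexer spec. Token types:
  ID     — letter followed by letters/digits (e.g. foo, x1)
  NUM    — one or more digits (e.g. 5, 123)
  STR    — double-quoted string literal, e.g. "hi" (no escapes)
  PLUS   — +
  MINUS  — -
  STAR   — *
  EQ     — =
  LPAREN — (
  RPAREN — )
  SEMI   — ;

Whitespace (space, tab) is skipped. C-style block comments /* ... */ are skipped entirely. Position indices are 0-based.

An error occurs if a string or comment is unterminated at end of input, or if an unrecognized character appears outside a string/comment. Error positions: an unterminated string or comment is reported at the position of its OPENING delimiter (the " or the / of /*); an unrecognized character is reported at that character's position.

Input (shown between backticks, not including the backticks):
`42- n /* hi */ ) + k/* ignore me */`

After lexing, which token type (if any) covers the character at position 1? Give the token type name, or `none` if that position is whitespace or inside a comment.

Answer: NUM

Derivation:
pos=0: emit NUM '42' (now at pos=2)
pos=2: emit MINUS '-'
pos=4: emit ID 'n' (now at pos=5)
pos=6: enter COMMENT mode (saw '/*')
exit COMMENT mode (now at pos=14)
pos=15: emit RPAREN ')'
pos=17: emit PLUS '+'
pos=19: emit ID 'k' (now at pos=20)
pos=20: enter COMMENT mode (saw '/*')
exit COMMENT mode (now at pos=35)
DONE. 6 tokens: [NUM, MINUS, ID, RPAREN, PLUS, ID]
Position 1: char is '2' -> NUM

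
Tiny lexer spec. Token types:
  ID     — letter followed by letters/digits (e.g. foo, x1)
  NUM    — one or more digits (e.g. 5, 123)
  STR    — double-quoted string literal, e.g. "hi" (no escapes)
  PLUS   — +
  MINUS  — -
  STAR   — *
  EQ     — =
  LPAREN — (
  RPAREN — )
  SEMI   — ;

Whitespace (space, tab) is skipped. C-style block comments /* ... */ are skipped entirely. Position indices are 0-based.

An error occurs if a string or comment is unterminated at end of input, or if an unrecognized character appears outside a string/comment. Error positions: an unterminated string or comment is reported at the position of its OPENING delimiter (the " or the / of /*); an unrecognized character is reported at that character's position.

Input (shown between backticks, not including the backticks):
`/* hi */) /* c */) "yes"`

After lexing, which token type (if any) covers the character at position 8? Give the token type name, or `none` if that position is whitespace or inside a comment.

pos=0: enter COMMENT mode (saw '/*')
exit COMMENT mode (now at pos=8)
pos=8: emit RPAREN ')'
pos=10: enter COMMENT mode (saw '/*')
exit COMMENT mode (now at pos=17)
pos=17: emit RPAREN ')'
pos=19: enter STRING mode
pos=19: emit STR "yes" (now at pos=24)
DONE. 3 tokens: [RPAREN, RPAREN, STR]
Position 8: char is ')' -> RPAREN

Answer: RPAREN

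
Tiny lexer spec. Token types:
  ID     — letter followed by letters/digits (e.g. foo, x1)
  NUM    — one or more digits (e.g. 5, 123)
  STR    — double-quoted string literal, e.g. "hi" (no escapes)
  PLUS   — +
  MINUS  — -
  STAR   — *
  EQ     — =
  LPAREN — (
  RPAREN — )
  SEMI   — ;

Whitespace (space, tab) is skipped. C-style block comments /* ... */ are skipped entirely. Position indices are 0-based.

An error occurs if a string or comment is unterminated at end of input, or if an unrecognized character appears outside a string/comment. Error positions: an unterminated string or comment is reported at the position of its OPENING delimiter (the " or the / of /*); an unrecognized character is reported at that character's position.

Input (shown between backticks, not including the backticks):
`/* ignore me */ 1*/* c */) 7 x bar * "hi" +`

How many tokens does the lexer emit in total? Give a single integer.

pos=0: enter COMMENT mode (saw '/*')
exit COMMENT mode (now at pos=15)
pos=16: emit NUM '1' (now at pos=17)
pos=17: emit STAR '*'
pos=18: enter COMMENT mode (saw '/*')
exit COMMENT mode (now at pos=25)
pos=25: emit RPAREN ')'
pos=27: emit NUM '7' (now at pos=28)
pos=29: emit ID 'x' (now at pos=30)
pos=31: emit ID 'bar' (now at pos=34)
pos=35: emit STAR '*'
pos=37: enter STRING mode
pos=37: emit STR "hi" (now at pos=41)
pos=42: emit PLUS '+'
DONE. 9 tokens: [NUM, STAR, RPAREN, NUM, ID, ID, STAR, STR, PLUS]

Answer: 9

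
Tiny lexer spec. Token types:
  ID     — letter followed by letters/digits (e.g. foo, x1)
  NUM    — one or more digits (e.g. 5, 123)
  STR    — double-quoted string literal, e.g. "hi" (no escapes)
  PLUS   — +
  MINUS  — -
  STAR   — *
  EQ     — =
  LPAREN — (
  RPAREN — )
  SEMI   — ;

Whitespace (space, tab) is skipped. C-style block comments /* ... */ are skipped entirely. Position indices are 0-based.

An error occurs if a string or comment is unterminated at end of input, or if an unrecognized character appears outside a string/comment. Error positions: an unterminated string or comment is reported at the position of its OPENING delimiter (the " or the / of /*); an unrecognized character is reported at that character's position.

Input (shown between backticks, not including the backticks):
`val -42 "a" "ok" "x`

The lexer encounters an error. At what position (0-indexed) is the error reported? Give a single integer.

pos=0: emit ID 'val' (now at pos=3)
pos=4: emit MINUS '-'
pos=5: emit NUM '42' (now at pos=7)
pos=8: enter STRING mode
pos=8: emit STR "a" (now at pos=11)
pos=12: enter STRING mode
pos=12: emit STR "ok" (now at pos=16)
pos=17: enter STRING mode
pos=17: ERROR — unterminated string

Answer: 17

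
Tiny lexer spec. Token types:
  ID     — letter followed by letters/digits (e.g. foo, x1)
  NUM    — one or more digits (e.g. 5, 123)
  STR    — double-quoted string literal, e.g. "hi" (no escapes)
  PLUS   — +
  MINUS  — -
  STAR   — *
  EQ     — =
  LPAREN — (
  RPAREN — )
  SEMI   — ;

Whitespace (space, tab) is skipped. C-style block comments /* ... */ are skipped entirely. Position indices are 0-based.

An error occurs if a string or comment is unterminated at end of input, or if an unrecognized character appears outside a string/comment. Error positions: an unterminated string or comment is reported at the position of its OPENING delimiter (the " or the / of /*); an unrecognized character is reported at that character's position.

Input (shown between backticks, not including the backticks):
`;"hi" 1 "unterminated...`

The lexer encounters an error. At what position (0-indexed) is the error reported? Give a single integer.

Answer: 8

Derivation:
pos=0: emit SEMI ';'
pos=1: enter STRING mode
pos=1: emit STR "hi" (now at pos=5)
pos=6: emit NUM '1' (now at pos=7)
pos=8: enter STRING mode
pos=8: ERROR — unterminated string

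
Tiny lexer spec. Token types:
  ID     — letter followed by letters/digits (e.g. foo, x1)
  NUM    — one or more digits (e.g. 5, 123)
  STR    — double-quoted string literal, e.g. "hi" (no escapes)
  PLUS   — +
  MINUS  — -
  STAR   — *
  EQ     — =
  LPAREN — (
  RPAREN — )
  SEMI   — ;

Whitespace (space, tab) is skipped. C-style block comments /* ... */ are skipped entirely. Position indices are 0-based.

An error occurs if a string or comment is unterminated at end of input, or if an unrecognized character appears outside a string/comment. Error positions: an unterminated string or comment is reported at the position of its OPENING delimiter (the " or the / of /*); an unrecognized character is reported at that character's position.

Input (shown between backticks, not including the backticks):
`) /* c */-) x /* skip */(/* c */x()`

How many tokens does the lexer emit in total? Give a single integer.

pos=0: emit RPAREN ')'
pos=2: enter COMMENT mode (saw '/*')
exit COMMENT mode (now at pos=9)
pos=9: emit MINUS '-'
pos=10: emit RPAREN ')'
pos=12: emit ID 'x' (now at pos=13)
pos=14: enter COMMENT mode (saw '/*')
exit COMMENT mode (now at pos=24)
pos=24: emit LPAREN '('
pos=25: enter COMMENT mode (saw '/*')
exit COMMENT mode (now at pos=32)
pos=32: emit ID 'x' (now at pos=33)
pos=33: emit LPAREN '('
pos=34: emit RPAREN ')'
DONE. 8 tokens: [RPAREN, MINUS, RPAREN, ID, LPAREN, ID, LPAREN, RPAREN]

Answer: 8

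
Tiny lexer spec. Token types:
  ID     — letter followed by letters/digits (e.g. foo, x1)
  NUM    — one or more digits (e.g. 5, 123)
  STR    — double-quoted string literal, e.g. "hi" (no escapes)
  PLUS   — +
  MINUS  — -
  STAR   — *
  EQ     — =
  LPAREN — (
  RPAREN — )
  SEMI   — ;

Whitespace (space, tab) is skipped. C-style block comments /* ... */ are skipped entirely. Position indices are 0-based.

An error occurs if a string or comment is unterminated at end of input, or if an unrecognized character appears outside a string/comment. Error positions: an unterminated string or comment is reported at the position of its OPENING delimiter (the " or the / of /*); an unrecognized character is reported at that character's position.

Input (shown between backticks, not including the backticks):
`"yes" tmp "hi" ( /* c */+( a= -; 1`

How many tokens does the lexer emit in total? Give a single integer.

Answer: 11

Derivation:
pos=0: enter STRING mode
pos=0: emit STR "yes" (now at pos=5)
pos=6: emit ID 'tmp' (now at pos=9)
pos=10: enter STRING mode
pos=10: emit STR "hi" (now at pos=14)
pos=15: emit LPAREN '('
pos=17: enter COMMENT mode (saw '/*')
exit COMMENT mode (now at pos=24)
pos=24: emit PLUS '+'
pos=25: emit LPAREN '('
pos=27: emit ID 'a' (now at pos=28)
pos=28: emit EQ '='
pos=30: emit MINUS '-'
pos=31: emit SEMI ';'
pos=33: emit NUM '1' (now at pos=34)
DONE. 11 tokens: [STR, ID, STR, LPAREN, PLUS, LPAREN, ID, EQ, MINUS, SEMI, NUM]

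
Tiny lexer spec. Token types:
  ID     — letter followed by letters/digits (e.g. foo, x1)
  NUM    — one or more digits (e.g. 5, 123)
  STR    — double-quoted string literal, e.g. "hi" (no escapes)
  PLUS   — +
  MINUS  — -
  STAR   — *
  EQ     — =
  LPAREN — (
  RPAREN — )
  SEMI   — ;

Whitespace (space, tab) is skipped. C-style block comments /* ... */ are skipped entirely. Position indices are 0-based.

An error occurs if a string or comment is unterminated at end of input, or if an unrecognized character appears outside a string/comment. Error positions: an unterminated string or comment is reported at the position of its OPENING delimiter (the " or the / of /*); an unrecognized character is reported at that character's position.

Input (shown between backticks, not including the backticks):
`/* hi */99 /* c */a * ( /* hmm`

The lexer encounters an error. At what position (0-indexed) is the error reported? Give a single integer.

pos=0: enter COMMENT mode (saw '/*')
exit COMMENT mode (now at pos=8)
pos=8: emit NUM '99' (now at pos=10)
pos=11: enter COMMENT mode (saw '/*')
exit COMMENT mode (now at pos=18)
pos=18: emit ID 'a' (now at pos=19)
pos=20: emit STAR '*'
pos=22: emit LPAREN '('
pos=24: enter COMMENT mode (saw '/*')
pos=24: ERROR — unterminated comment (reached EOF)

Answer: 24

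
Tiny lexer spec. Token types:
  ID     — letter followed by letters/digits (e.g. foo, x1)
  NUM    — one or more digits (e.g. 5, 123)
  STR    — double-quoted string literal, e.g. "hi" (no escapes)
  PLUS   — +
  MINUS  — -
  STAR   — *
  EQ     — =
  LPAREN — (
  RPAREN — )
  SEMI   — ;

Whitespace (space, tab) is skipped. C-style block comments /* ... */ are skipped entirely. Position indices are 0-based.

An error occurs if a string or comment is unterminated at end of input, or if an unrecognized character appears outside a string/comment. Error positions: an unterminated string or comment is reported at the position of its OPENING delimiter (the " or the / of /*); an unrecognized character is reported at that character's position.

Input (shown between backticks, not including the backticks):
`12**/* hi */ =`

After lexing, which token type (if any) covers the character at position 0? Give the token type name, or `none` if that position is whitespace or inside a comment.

Answer: NUM

Derivation:
pos=0: emit NUM '12' (now at pos=2)
pos=2: emit STAR '*'
pos=3: emit STAR '*'
pos=4: enter COMMENT mode (saw '/*')
exit COMMENT mode (now at pos=12)
pos=13: emit EQ '='
DONE. 4 tokens: [NUM, STAR, STAR, EQ]
Position 0: char is '1' -> NUM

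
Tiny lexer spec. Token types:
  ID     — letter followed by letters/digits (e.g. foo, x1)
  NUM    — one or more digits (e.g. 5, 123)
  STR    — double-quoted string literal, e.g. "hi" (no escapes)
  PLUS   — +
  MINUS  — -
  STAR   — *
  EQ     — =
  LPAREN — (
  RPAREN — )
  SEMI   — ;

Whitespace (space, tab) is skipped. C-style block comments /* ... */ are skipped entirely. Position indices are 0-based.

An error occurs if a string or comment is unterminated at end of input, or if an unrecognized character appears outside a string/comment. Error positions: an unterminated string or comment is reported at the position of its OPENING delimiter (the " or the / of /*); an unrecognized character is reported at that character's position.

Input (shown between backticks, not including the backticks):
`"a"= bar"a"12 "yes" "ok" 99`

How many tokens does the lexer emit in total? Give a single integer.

Answer: 8

Derivation:
pos=0: enter STRING mode
pos=0: emit STR "a" (now at pos=3)
pos=3: emit EQ '='
pos=5: emit ID 'bar' (now at pos=8)
pos=8: enter STRING mode
pos=8: emit STR "a" (now at pos=11)
pos=11: emit NUM '12' (now at pos=13)
pos=14: enter STRING mode
pos=14: emit STR "yes" (now at pos=19)
pos=20: enter STRING mode
pos=20: emit STR "ok" (now at pos=24)
pos=25: emit NUM '99' (now at pos=27)
DONE. 8 tokens: [STR, EQ, ID, STR, NUM, STR, STR, NUM]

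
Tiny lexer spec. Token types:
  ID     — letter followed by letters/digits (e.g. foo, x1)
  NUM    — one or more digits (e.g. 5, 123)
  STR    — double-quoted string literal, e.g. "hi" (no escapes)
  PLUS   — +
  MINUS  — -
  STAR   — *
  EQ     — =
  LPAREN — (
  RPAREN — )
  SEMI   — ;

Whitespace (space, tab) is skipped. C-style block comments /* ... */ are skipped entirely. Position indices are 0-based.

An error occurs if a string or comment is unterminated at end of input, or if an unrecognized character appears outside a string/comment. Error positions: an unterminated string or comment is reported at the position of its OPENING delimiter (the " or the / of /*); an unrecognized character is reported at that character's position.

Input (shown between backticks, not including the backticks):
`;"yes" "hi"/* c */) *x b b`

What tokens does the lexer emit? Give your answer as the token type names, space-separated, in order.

Answer: SEMI STR STR RPAREN STAR ID ID ID

Derivation:
pos=0: emit SEMI ';'
pos=1: enter STRING mode
pos=1: emit STR "yes" (now at pos=6)
pos=7: enter STRING mode
pos=7: emit STR "hi" (now at pos=11)
pos=11: enter COMMENT mode (saw '/*')
exit COMMENT mode (now at pos=18)
pos=18: emit RPAREN ')'
pos=20: emit STAR '*'
pos=21: emit ID 'x' (now at pos=22)
pos=23: emit ID 'b' (now at pos=24)
pos=25: emit ID 'b' (now at pos=26)
DONE. 8 tokens: [SEMI, STR, STR, RPAREN, STAR, ID, ID, ID]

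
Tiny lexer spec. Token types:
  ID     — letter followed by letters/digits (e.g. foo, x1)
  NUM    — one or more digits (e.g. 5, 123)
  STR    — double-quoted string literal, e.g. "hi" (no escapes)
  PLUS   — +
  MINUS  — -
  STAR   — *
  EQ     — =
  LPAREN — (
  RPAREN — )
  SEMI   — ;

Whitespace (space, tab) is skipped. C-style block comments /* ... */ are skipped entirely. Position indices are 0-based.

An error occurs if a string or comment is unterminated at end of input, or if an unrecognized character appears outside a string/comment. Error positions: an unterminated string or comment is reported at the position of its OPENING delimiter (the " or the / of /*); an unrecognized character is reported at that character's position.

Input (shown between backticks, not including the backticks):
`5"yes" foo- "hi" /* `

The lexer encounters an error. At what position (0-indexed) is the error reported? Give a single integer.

pos=0: emit NUM '5' (now at pos=1)
pos=1: enter STRING mode
pos=1: emit STR "yes" (now at pos=6)
pos=7: emit ID 'foo' (now at pos=10)
pos=10: emit MINUS '-'
pos=12: enter STRING mode
pos=12: emit STR "hi" (now at pos=16)
pos=17: enter COMMENT mode (saw '/*')
pos=17: ERROR — unterminated comment (reached EOF)

Answer: 17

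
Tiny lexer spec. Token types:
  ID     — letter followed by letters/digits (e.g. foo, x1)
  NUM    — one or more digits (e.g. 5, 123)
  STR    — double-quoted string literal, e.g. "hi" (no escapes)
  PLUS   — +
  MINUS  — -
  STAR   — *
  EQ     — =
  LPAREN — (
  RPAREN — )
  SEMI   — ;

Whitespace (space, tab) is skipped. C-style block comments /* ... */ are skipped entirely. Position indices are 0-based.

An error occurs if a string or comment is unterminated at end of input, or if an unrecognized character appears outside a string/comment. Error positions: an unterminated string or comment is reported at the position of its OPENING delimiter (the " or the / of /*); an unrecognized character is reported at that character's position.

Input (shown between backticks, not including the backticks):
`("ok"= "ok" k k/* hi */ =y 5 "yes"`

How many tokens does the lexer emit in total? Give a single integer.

Answer: 10

Derivation:
pos=0: emit LPAREN '('
pos=1: enter STRING mode
pos=1: emit STR "ok" (now at pos=5)
pos=5: emit EQ '='
pos=7: enter STRING mode
pos=7: emit STR "ok" (now at pos=11)
pos=12: emit ID 'k' (now at pos=13)
pos=14: emit ID 'k' (now at pos=15)
pos=15: enter COMMENT mode (saw '/*')
exit COMMENT mode (now at pos=23)
pos=24: emit EQ '='
pos=25: emit ID 'y' (now at pos=26)
pos=27: emit NUM '5' (now at pos=28)
pos=29: enter STRING mode
pos=29: emit STR "yes" (now at pos=34)
DONE. 10 tokens: [LPAREN, STR, EQ, STR, ID, ID, EQ, ID, NUM, STR]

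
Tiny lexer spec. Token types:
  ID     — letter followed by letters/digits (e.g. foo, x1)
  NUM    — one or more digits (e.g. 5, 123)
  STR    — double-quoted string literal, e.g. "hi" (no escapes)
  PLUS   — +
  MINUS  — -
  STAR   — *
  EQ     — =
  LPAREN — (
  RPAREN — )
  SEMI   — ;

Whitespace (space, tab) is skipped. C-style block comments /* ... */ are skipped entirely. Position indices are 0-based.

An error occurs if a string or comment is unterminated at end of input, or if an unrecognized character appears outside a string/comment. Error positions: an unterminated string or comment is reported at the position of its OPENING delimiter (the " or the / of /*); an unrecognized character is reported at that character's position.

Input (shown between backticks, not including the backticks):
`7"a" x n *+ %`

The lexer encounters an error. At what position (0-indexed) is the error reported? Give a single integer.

pos=0: emit NUM '7' (now at pos=1)
pos=1: enter STRING mode
pos=1: emit STR "a" (now at pos=4)
pos=5: emit ID 'x' (now at pos=6)
pos=7: emit ID 'n' (now at pos=8)
pos=9: emit STAR '*'
pos=10: emit PLUS '+'
pos=12: ERROR — unrecognized char '%'

Answer: 12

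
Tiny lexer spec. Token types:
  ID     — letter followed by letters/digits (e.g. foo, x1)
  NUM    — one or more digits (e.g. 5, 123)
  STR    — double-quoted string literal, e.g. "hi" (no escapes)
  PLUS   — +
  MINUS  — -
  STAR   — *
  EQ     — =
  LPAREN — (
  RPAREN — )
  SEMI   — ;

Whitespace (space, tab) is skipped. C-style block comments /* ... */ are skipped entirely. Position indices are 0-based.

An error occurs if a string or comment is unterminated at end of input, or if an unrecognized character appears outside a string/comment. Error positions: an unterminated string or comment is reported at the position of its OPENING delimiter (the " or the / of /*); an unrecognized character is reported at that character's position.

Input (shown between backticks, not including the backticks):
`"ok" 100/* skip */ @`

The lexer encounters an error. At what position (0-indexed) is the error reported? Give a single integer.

pos=0: enter STRING mode
pos=0: emit STR "ok" (now at pos=4)
pos=5: emit NUM '100' (now at pos=8)
pos=8: enter COMMENT mode (saw '/*')
exit COMMENT mode (now at pos=18)
pos=19: ERROR — unrecognized char '@'

Answer: 19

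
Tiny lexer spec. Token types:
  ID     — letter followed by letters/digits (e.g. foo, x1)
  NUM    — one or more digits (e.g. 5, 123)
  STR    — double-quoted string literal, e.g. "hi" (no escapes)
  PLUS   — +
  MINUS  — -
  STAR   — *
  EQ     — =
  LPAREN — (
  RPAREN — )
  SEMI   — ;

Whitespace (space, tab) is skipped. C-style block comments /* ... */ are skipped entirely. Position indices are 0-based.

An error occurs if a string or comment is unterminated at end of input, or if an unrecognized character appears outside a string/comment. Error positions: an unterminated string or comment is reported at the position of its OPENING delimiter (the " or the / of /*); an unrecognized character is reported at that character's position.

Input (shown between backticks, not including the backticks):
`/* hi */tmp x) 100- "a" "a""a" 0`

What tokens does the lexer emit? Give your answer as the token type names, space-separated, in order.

Answer: ID ID RPAREN NUM MINUS STR STR STR NUM

Derivation:
pos=0: enter COMMENT mode (saw '/*')
exit COMMENT mode (now at pos=8)
pos=8: emit ID 'tmp' (now at pos=11)
pos=12: emit ID 'x' (now at pos=13)
pos=13: emit RPAREN ')'
pos=15: emit NUM '100' (now at pos=18)
pos=18: emit MINUS '-'
pos=20: enter STRING mode
pos=20: emit STR "a" (now at pos=23)
pos=24: enter STRING mode
pos=24: emit STR "a" (now at pos=27)
pos=27: enter STRING mode
pos=27: emit STR "a" (now at pos=30)
pos=31: emit NUM '0' (now at pos=32)
DONE. 9 tokens: [ID, ID, RPAREN, NUM, MINUS, STR, STR, STR, NUM]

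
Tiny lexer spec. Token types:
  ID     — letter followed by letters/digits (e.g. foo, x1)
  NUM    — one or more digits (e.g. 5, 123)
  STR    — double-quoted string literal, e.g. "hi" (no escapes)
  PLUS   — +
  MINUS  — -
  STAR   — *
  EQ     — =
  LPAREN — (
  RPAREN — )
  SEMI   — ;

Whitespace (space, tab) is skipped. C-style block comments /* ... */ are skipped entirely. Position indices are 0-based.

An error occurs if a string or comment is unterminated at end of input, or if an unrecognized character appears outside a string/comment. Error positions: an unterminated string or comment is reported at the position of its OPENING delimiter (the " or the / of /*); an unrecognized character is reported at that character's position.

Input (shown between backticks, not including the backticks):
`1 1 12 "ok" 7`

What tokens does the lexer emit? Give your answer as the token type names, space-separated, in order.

pos=0: emit NUM '1' (now at pos=1)
pos=2: emit NUM '1' (now at pos=3)
pos=4: emit NUM '12' (now at pos=6)
pos=7: enter STRING mode
pos=7: emit STR "ok" (now at pos=11)
pos=12: emit NUM '7' (now at pos=13)
DONE. 5 tokens: [NUM, NUM, NUM, STR, NUM]

Answer: NUM NUM NUM STR NUM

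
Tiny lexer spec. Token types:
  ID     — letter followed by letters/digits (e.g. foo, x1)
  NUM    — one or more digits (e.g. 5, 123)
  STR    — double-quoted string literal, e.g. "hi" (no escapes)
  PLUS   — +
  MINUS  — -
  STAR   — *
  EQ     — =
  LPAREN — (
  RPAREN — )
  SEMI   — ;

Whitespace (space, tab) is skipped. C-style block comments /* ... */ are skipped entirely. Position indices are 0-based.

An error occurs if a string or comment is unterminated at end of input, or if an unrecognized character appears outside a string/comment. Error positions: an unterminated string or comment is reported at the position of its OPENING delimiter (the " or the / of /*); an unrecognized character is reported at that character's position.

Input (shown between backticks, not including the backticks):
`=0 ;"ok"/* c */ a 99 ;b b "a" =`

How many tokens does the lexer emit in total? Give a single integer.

pos=0: emit EQ '='
pos=1: emit NUM '0' (now at pos=2)
pos=3: emit SEMI ';'
pos=4: enter STRING mode
pos=4: emit STR "ok" (now at pos=8)
pos=8: enter COMMENT mode (saw '/*')
exit COMMENT mode (now at pos=15)
pos=16: emit ID 'a' (now at pos=17)
pos=18: emit NUM '99' (now at pos=20)
pos=21: emit SEMI ';'
pos=22: emit ID 'b' (now at pos=23)
pos=24: emit ID 'b' (now at pos=25)
pos=26: enter STRING mode
pos=26: emit STR "a" (now at pos=29)
pos=30: emit EQ '='
DONE. 11 tokens: [EQ, NUM, SEMI, STR, ID, NUM, SEMI, ID, ID, STR, EQ]

Answer: 11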